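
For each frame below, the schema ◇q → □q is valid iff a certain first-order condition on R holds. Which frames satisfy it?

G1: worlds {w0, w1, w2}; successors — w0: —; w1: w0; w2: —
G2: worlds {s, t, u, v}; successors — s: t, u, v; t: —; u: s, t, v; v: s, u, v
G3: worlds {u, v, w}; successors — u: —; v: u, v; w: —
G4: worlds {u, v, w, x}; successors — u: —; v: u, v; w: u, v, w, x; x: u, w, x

Frame correspondent (Sahlqvist): ∀x ∀y ∀z (Rxy ∧ Rxz → y = z) — i.e. partial functionality.
G1: holds.
G2: fails — s sees both t and u.
G3: fails — v sees both u and v.
G4: fails — v sees both u and v.
Valid on: G1.

G1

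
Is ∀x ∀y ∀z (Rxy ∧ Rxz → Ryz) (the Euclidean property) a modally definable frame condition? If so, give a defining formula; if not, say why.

Yes: it is the Euclidean property, defined by the 5 schema ◇q → □◇q.
Suppose ◇q→□◇q is valid. Take Rxy, Rxz and set V(q)={y}. Then ◇q at x, so □◇q at x, so ◇q at z, so some w with Rzw has q; w=y, i.e. Rzy. By symmetry of the argument, Ryz.

Yes — defined by ◇q → □◇q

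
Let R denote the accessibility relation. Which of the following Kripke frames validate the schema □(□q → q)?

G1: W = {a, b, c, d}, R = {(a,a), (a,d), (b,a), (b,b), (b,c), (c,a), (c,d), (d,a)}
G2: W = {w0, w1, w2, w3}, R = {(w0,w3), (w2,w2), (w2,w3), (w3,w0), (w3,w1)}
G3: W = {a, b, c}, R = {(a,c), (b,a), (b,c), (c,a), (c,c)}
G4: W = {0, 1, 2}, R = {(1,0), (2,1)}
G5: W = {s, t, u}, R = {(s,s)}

Frame correspondent (Sahlqvist): ∀x ∀y (Rxy → Ryy) — i.e. shift-reflexivity.
G1: fails — Rbc but not Rcc.
G2: fails — Rw3w1 but not Rw1w1.
G3: fails — Rba but not Raa.
G4: fails — R10 but not R00.
G5: holds.

G5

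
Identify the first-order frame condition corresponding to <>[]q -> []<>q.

Suppose ◇□q→□◇q is valid. Take Rxy, Rxz and set V(q)={w : Ryw}. Then □q at y so ◇□q at x, so □◇q at x, so ◇q at z, giving w with Rzw and Ryw.
Conversely, any frame satisfying forall x forall y forall z (Rxy & Rxz -> exists w (Ryw & Rzw)) validates the schema.
So the correspondent is convergence.

convergence: forall x forall y forall z (Rxy & Rxz -> exists w (Ryw & Rzw))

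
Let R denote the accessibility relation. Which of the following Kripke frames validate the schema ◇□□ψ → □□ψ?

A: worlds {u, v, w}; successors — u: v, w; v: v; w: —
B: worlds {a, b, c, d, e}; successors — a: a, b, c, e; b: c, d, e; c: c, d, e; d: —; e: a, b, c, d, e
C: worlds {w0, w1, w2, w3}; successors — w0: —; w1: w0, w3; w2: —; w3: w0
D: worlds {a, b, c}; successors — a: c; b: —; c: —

Frame correspondent (Sahlqvist): ∀x ∀y ∀z ((xRy ∧ xR²z) → ∃w (yR²w ∧ z = w)) — i.e. a generalized confluence (Geach) condition.
A: fails — uRw, uR²v but no t with wR²t and v=t.
B: fails — bRd, bR²a but no w with dR²w and a=w.
C: fails — w1Rw0, w1R²w0 but no w with w0R²w and w0=w.
D: ✓.
Valid on: D.

D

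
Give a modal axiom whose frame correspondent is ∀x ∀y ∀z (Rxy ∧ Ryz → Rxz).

□r → □□r

This is transitivity; the standard corresponding axiom is 4: □r → □□r.
Suppose □r→□□r is valid. Take Rxy, Ryz and set V(r)={w : Rxw}. Then □r at x, so □□r at x, so □r at y, so r at z, i.e. Rxz.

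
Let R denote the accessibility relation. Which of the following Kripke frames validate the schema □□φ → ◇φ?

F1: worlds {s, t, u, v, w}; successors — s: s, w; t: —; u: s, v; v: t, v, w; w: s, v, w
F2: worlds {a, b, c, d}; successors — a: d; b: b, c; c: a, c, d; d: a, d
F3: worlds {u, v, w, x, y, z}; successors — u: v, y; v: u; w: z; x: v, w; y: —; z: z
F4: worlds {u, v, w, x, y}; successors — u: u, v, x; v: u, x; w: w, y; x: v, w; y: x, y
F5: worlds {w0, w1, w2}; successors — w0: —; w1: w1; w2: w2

F2, F4

The schema corresponds to a generalized confluence (Geach) condition: ∀x ∃w (xR²w ∧ xRw).
F1: fails — at t but no w* with tR²w* and tRw*.
F2: satisfies the condition.
F3: fails — at u but no t with uR²t and uRt.
F4: satisfies the condition.
F5: fails — at w0 but no w with w0R²w and w0Rw.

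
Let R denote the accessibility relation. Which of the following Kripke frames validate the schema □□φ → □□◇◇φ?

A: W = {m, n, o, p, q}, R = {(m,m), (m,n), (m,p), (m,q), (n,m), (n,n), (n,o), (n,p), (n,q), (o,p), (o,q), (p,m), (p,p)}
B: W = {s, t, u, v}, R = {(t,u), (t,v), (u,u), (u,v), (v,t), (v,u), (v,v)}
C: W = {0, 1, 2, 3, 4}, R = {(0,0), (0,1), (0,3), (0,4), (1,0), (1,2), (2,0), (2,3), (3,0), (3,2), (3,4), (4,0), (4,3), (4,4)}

B, C

The schema corresponds to a generalized confluence (Geach) condition: ∀x ∀z (xR²z → ∃w (xR²w ∧ zR²w)).
A: fails — mR²q but no w with mR²w and qR²w.
B: condition met.
C: condition met.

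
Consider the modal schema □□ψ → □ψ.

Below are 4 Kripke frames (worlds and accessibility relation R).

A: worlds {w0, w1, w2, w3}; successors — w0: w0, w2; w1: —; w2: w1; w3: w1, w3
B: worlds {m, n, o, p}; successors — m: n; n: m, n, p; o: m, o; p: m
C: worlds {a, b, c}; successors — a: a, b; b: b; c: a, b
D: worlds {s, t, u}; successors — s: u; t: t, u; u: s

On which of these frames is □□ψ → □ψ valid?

This is the axiom for density; its first-order frame correspondent is ∀x ∀y (Rxy → ∃z (Rxz ∧ Rzy)).
A: fails — Rw2w1 but no z with Rw2z and Rzw1.
B: fails — Rpm but no z with Rpz and Rzm.
C: satisfies the condition.
D: fails — Rsu but no z with Rsz and Rzu.
Valid on: C.

C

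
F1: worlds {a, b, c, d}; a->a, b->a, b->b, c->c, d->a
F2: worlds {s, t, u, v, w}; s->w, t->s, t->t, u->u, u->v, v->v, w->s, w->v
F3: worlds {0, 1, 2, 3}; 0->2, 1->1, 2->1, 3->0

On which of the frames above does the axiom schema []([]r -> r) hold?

F1

The schema corresponds to shift-reflexivity: forall x forall y (Rxy -> Ryy).
F1: ✓.
F2: fails — Rts but not Rss.
F3: fails — R30 but not R00.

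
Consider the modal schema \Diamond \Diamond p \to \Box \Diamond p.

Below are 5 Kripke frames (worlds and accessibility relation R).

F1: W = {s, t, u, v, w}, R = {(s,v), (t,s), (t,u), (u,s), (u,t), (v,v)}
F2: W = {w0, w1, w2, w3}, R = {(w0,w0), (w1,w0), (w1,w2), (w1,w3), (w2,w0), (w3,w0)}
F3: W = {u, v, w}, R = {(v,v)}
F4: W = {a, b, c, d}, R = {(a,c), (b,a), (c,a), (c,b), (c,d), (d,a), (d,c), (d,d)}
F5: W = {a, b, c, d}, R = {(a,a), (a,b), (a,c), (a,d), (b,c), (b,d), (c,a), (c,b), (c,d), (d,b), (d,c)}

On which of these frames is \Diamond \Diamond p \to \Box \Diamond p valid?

F2, F3

The schema corresponds to a generalized confluence (Geach) condition: \forall x \forall y \forall z ((x R^2 y \wedge xRz) \to \exists w (y = w \wedge zRw)).
F1: fails — tR²s, tRs but no w* with s=w* and sRw*.
F2: satisfies the condition.
F3: satisfies the condition.
F4: fails — cR²a, cRa but no w with a=w and aRw.
F5: fails — aR²a, aRb but no w with a=w and bRw.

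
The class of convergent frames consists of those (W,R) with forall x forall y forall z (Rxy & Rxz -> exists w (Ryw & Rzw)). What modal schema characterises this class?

◇□s → □◇s

This is convergence; the standard corresponding axiom is .2: ◇□s → □◇s.
Suppose ◇□s→□◇s is valid. Take Rxy, Rxz and set V(s)={w : Ryw}. Then □s at y so ◇□s at x, so □◇s at x, so ◇s at z, giving w with Rzw and Ryw.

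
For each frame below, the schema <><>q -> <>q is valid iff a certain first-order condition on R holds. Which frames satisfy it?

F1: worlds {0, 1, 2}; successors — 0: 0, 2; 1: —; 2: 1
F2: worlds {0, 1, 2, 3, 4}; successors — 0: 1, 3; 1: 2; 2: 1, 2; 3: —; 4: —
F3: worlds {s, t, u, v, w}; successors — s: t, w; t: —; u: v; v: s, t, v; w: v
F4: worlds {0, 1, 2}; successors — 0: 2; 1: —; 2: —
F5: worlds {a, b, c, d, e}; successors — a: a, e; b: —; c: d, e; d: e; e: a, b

This is the axiom for transitivity; its first-order frame correspondent is forall x forall y forall z (Rxy & Ryz -> Rxz).
F1: fails — R02 and R21 but not R01.
F2: fails — R12 and R21 but not R11.
F3: fails — Ruv and Rvt but not Rut.
F4: ✓.
F5: fails — Rea and Rae but not Ree.

F4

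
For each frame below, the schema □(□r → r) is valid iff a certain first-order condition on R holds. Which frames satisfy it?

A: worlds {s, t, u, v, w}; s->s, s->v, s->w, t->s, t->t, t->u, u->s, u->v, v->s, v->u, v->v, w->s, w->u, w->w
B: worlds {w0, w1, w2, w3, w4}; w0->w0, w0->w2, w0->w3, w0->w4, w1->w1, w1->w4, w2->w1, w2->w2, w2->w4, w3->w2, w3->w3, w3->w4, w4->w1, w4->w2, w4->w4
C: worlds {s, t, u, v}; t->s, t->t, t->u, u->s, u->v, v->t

B

The schema corresponds to shift-reflexivity: ∀x ∀y (Rxy → Ryy).
A: fails — Rwu but not Ruu.
B: satisfies the condition.
C: fails — Ruv but not Rvv.
Valid on: B.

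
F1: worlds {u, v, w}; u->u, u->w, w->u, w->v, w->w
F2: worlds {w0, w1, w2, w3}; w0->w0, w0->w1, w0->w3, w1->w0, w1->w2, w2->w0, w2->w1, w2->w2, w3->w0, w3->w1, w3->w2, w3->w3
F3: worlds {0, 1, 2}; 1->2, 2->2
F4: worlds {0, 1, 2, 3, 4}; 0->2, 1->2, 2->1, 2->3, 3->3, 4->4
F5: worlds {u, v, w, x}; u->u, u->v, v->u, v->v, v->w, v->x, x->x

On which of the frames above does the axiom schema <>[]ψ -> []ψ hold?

The schema corresponds to the Euclidean property: forall x forall y forall z (Rxy & Rxz -> Ryz).
F1: fails — Rwu and Rwv but not Ruv.
F2: fails — Rw0w1 and Rw0w1 but not Rw1w1.
F3: holds.
F4: fails — R02 and R02 but not R22.
F5: fails — Rvw and Rvv but not Rwv.
Valid on: F3.

F3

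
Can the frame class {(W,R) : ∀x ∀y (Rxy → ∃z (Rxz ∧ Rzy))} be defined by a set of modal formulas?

Definable; □□p → □p defines it

This is a Sahlqvist condition; the C4 axiom □□p → □p defines it.
Suppose □□p→□p is valid. Take Rxy and set V(p)={w : xR²w}. Then □□p at x, so □p at x, so p at y, i.e. ∃z(Rxz∧Rzy).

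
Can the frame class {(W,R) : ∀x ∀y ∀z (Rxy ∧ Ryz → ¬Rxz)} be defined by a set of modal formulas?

Not definable by any modal formula

Modal frame validity is preserved under surjective bounded morphisms.
The 7-cycle (worlds a,b,c,d,e,f,g with a→b→c→d→e→f→g→a) is intransitive. Mapping every world to a single reflexive point • is a surjective bounded morphism; the reflexive point is not intransitive (R••∧R•• but R••).
So the class is not modally definable.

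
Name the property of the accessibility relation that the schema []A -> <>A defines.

Seriality

This schema is the D axiom.
It corresponds to seriality: forall x exists y Rxy.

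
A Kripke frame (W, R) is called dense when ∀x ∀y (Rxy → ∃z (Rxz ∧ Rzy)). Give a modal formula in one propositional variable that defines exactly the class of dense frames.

□□p → □p

The condition is density. The C4 schema □□p → □p defines it.
Suppose □□p→□p is valid. Take Rxy and set V(p)={w : xR²w}. Then □□p at x, so □p at x, so p at y, i.e. ∃z(Rxz∧Rzy).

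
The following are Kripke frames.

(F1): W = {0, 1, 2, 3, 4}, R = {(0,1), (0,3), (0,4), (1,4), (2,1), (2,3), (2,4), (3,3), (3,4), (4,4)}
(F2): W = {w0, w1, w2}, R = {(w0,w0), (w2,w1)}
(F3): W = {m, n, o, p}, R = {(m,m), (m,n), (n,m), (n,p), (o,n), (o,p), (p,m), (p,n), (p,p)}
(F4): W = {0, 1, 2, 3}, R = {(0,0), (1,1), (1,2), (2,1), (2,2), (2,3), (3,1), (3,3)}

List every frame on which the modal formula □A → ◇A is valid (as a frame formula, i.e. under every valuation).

(F1), (F3), (F4)

This is the axiom for seriality; its first-order frame correspondent is ∀x ∃y Rxy.
(F1): holds.
(F2): fails — world w1 has no successor.
(F3): holds.
(F4): holds.
Valid on: (F1), (F3), (F4).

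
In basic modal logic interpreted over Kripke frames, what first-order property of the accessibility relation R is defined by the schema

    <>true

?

seriality

◇⊤ holds at w iff w has a successor, so frame-validity of ◇⊤ is exactly seriality. Equivalently via □r → ◇r:
Suppose □r→◇r is valid. At any x set V(r)=W. Then □r at x, so ◇r at x, so x has a successor.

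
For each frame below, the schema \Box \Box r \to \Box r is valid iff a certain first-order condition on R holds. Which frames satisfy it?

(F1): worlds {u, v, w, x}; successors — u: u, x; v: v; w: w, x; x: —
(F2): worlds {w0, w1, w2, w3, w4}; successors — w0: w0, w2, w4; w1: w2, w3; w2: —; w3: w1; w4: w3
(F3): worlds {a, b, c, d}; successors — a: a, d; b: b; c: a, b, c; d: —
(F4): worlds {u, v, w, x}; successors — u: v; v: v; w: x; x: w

(F1), (F3)

The schema corresponds to density: \forall x \forall y (Rxy \to \exists z (Rxz \wedge Rzy)).
(F1): ✓.
(F2): fails — Rw1w2 but no z with Rw1z and Rzw2.
(F3): ✓.
(F4): fails — Rxw but no z with Rxz and Rzw.
Valid on: (F1), (F3).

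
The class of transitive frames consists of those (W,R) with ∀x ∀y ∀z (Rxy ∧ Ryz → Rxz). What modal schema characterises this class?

□r → □□r

This is transitivity; the standard corresponding axiom is 4: □r → □□r.
Suppose □r→□□r is valid. Take Rxy, Ryz and set V(r)={w : Rxw}. Then □r at x, so □□r at x, so □r at y, so r at z, i.e. Rxz.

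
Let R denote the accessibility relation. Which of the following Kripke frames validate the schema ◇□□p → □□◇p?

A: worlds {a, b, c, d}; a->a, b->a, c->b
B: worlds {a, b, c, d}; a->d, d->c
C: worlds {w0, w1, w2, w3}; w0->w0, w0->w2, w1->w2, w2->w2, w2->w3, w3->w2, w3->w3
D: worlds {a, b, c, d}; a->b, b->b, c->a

A, C, D

Frame correspondent (Sahlqvist): ∀x ∀y ∀z ((xRy ∧ xR²z) → ∃w (yR²w ∧ zRw)) — i.e. a generalized confluence (Geach) condition.
A: satisfies the condition.
B: fails — aRd, aR²c but no w with dR²w and cRw.
C: satisfies the condition.
D: satisfies the condition.
Valid on: A, C, D.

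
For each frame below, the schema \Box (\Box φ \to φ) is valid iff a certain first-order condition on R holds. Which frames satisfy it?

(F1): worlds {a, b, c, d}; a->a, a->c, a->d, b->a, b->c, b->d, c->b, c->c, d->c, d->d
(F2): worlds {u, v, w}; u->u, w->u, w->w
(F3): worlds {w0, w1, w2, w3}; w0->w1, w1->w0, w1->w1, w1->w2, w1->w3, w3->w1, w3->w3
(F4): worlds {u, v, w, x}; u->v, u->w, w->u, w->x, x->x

(F2)

The schema corresponds to shift-reflexivity: \forall x \forall y (Rxy \to Ryy).
(F1): fails — Rcb but not Rbb.
(F2): satisfies the condition.
(F3): fails — Rw1w2 but not Rw2w2.
(F4): fails — Ruv but not Rvv.
Valid on: (F2).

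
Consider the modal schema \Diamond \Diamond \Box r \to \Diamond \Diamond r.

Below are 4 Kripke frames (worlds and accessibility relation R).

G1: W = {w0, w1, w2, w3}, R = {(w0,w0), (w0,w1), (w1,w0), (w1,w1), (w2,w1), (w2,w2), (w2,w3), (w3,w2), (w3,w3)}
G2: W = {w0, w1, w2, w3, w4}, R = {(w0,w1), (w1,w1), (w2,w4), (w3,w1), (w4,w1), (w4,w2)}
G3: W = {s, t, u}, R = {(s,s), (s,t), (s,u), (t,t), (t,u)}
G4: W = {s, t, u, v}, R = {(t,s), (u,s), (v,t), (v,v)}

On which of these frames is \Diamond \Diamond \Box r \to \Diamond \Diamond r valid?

G1

This is the axiom for a generalized confluence (Geach) condition; its first-order frame correspondent is \forall x \forall y (x R^2 y \to \exists w (yRw \wedge x R^2 w)).
G1: condition met.
G2: fails — w2R²w2 but no w with w2Rw and w2R²w.
G3: fails — sR²u but no w with uRw and sR²w.
G4: fails — vR²s but no w with sRw and vR²w.
Valid on: G1.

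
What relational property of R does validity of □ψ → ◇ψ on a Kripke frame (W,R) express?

seriality: ∀x ∃y Rxy

Suppose □ψ→◇ψ is valid. At any x set V(ψ)=W. Then □ψ at x, so ◇ψ at x, so x has a successor.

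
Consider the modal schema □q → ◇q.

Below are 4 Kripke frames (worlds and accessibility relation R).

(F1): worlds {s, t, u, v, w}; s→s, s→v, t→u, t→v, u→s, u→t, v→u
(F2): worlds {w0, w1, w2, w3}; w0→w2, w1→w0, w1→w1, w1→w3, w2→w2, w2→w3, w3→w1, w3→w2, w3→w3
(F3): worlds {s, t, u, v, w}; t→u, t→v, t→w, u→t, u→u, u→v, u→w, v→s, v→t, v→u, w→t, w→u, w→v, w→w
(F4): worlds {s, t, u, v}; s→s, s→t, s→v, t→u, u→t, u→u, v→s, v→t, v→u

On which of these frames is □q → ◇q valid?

This is the axiom for seriality; its first-order frame correspondent is ∀x ∃y Rxy.
(F1): fails — world w has no successor.
(F2): ✓.
(F3): fails — world s has no successor.
(F4): ✓.

(F2), (F4)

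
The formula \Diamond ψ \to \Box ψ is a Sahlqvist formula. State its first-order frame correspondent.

Suppose ◇ψ→□ψ is valid. Take Rxy, Rxz and set V(ψ)={y}. Then ◇ψ at x, so □ψ at x, so ψ at z, i.e. z=y.
The converse is a direct semantic check.
So the correspondent is partial functionality.

partial functionality: \forall x \forall y \forall z (Rxy \wedge Rxz \to y = z)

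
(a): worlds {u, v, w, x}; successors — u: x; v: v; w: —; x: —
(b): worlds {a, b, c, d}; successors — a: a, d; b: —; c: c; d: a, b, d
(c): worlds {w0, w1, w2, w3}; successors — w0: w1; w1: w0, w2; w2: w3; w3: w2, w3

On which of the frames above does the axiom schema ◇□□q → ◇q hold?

(c)

The schema corresponds to a generalized confluence (Geach) condition: ∀x ∀y (xRy → ∃w (yR²w ∧ xRw)).
(a): fails — uRx but no t with xR²t and uRt.
(b): fails — dRb but no w with bR²w and dRw.
(c): ✓.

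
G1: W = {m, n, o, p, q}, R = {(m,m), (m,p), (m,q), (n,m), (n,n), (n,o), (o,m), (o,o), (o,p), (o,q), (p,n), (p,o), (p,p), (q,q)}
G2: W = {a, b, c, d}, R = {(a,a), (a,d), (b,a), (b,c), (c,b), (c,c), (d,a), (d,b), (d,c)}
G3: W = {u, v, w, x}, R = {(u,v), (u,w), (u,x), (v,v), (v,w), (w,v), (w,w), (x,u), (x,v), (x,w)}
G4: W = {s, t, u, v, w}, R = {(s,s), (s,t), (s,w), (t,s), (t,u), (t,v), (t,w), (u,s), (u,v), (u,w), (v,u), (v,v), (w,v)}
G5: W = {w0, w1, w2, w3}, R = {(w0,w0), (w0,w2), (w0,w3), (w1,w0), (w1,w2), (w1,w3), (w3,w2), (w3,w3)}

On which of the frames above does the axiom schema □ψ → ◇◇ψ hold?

The schema corresponds to a generalized confluence (Geach) condition: ∀x ∃w (xRw ∧ xR²w).
G1: ✓.
G2: ✓.
G3: ✓.
G4: ✓.
G5: fails — at w2 but no w with w2Rw and w2R²w.
Valid on: G1, G2, G3, G4.

G1, G2, G3, G4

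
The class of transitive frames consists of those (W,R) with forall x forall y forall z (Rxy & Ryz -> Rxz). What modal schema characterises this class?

This is transitivity; the standard corresponding axiom is 4: □q → □□q.
Suppose □q→□□q is valid. Take Rxy, Ryz and set V(q)={w : Rxw}. Then □q at x, so □□q at x, so □q at y, so q at z, i.e. Rxz.

□q → □□q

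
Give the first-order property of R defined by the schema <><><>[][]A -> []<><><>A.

This is a Sahlqvist (Geach-type) schema ◇^3□^2A → □^1◇^3A.
Minimal-valuation argument: fix x; take any y with xR^3y and any z with xR^1z. Set V(A) to the set of worlds R-reachable from y in exactly 2 steps. Then □^2A holds at y, so the antecedent holds at x; validity forces ◇^3A at z, giving a w with zR^3w and yR^2w.
First-order correspondent: forall x forall y forall z ((x R^3 y & xRz) -> exists w (y R^2 w & z R^3 w)).

forall x forall y forall z ((x R^3 y & xRz) -> exists w (y R^2 w & z R^3 w))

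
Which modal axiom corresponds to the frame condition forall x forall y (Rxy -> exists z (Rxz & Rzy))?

A defining formula is □□s → □s (the C4 axiom).

□□s → □s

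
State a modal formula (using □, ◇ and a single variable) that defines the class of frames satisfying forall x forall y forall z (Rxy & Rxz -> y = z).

This is partial functionality; the standard corresponding axiom is CD: ◇r → □r.
Suppose ◇r→□r is valid. Take Rxy, Rxz and set V(r)={y}. Then ◇r at x, so □r at x, so r at z, i.e. z=y.

◇r → □r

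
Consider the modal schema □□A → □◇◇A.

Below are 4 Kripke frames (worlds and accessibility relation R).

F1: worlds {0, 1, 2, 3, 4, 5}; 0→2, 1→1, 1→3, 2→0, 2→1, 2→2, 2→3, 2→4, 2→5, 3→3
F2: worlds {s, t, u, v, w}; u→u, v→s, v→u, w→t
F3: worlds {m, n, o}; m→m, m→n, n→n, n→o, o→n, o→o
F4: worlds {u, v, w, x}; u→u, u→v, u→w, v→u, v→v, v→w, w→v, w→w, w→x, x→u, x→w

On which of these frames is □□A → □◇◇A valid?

This is the axiom for a generalized confluence (Geach) condition; its first-order frame correspondent is ∀x ∀z (xRz → ∃w (xR²w ∧ zR²w)).
F1: fails — 2R4 but no w with 2R²w and 4R²w.
F2: fails — vRs but no w* with vR²w* and sR²w*.
F3: ✓.
F4: ✓.
Valid on: F3, F4.

F3, F4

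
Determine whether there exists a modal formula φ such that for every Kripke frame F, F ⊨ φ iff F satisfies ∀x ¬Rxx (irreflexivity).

If a class were modally definable it would be closed under surjective bounded morphisms (Goldblatt–Thomason).
The 4-cycle (worlds s,t,u,v with s→t→u→v→s) is irreflexive, and the map sending every world to a single reflexive point • is a surjective bounded morphism (forth: every edge maps to (•,•); back: every world has a successor). So any modal formula valid on the 4-cycle is also valid on the reflexive point, which is not irreflexive.
So the class is not modally definable.

No — not modally definable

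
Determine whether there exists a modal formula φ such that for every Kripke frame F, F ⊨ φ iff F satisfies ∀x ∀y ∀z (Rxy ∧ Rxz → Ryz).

Yes, by ◇p → □◇p

This is a Sahlqvist condition; the 5 axiom ◇p → □◇p defines it.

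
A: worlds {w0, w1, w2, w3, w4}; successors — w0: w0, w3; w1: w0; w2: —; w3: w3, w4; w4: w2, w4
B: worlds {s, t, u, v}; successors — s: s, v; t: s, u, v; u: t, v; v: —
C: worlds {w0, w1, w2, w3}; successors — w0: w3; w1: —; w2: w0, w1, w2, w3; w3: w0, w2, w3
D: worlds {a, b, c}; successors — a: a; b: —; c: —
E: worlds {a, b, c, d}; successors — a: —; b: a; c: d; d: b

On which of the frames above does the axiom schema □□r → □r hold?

A, C, D

The schema corresponds to density: ∀x ∀y (Rxy → ∃z (Rxz ∧ Rzy)).
A: satisfies the condition.
B: fails — Rut but no z with Ruz and Rzt.
C: satisfies the condition.
D: satisfies the condition.
E: fails — Rdb but no z with Rdz and Rzb.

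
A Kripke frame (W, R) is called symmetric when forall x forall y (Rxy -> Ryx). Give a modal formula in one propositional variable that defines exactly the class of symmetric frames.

r → □◇r

A defining formula is r → □◇r (the B axiom).
Suppose r→□◇r is valid. Take Rxy and set V(r)={x}. Then r at x, so □◇r at x, so ◇r at y, so some z with Ryz has r; z=x, i.e. Ryx.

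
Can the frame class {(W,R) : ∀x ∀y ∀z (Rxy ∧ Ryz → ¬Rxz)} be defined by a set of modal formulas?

Not definable by any modal formula

Modal frame validity is preserved under surjective bounded morphisms.
The 3-cycle (worlds s,t,u with s→t→u→s) is intransitive. Mapping every world to a single reflexive point • is a surjective bounded morphism; the reflexive point is not intransitive (R••∧R•• but R••).
So no modal formula (or set of formulas) defines exactly the intransitive frames.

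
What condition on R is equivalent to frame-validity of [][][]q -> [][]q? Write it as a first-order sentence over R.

forall x forall z (x R^2 z -> exists w (x R^3 w & z = w))

This is a Sahlqvist (Geach-type) schema ◇^0□^3q → □^2◇^0q.
First-order correspondent: forall x forall z (x R^2 z -> exists w (x R^3 w & z = w)).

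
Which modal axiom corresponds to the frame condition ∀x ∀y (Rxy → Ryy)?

A defining formula is □(□q → q) (the T□ axiom).
Suppose □(□q→q) is valid. Take Rxy and set V(q)={w : Ryw}. Then at y, □q holds; since □(□q→q) at x, □q→q at y, so q at y, i.e. Ryy.

□(□q → q)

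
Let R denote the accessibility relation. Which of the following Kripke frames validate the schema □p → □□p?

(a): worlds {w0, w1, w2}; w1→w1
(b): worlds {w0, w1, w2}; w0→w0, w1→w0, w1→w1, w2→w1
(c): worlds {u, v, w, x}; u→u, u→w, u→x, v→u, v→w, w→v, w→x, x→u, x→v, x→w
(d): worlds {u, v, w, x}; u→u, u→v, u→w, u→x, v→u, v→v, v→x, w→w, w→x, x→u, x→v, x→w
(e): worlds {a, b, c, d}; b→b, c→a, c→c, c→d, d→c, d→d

(a)

Frame correspondent (Sahlqvist): ∀x ∀y ∀z (Rxy ∧ Ryz → Rxz) — i.e. transitivity.
(a): ✓.
(b): fails — Rw2w1 and Rw1w0 but not Rw2w0.
(c): fails — Rxw and Rwx but not Rxx.
(d): fails — Rxw and Rwx but not Rxx.
(e): fails — Rdc and Rca but not Rda.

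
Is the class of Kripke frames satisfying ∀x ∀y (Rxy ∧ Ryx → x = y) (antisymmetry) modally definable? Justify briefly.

Any modally definable frame class is closed under surjective bounded morphisms.
The 6-cycle (worlds 0,1,2,3,4,5 with 0→1→2→3→4→5→0) is antisymmetric. Sending even-indexed worlds to s and odd-indexed worlds to t is a surjective bounded morphism onto the two-world frame with s↔t, which is not antisymmetric.
So no modal formula (or set of formulas) defines exactly the antisymmetric frames.

No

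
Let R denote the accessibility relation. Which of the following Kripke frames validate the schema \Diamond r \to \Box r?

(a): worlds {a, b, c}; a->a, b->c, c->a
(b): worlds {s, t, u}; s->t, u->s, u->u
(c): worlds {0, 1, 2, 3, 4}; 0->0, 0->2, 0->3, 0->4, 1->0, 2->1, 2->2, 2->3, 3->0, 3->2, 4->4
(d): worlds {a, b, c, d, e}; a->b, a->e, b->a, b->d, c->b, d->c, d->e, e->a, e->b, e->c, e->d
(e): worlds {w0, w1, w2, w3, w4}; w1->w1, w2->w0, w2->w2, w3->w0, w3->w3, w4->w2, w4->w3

(a)

This is the axiom for partial functionality; its first-order frame correspondent is \forall x \forall y \forall z (Rxy \wedge Rxz \to y = z).
(a): ✓.
(b): fails — u sees both s and u.
(c): fails — 0 sees both 0 and 2.
(d): fails — a sees both b and e.
(e): fails — w2 sees both w0 and w2.
Valid on: (a).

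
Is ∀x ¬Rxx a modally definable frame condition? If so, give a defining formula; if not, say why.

Not modally definable

If a class were modally definable it would be closed under surjective bounded morphisms (Goldblatt–Thomason).
The 2-cycle (worlds 0,1 with 0→1→0) is irreflexive, and the map sending every world to a single reflexive point • is a surjective bounded morphism (forth: every edge maps to (•,•); back: every world has a successor). So any modal formula valid on the 2-cycle is also valid on the reflexive point, which is not irreflexive.
Hence irreflexivity is not modally definable.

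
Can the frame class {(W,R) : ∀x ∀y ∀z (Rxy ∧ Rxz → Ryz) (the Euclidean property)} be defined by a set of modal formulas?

Definable; ◇r → □◇r defines it

The condition is the Euclidean property. A defining modal formula is ◇r → □◇r.
Suppose ◇r→□◇r is valid. Take Rxy, Rxz and set V(r)={y}. Then ◇r at x, so □◇r at x, so ◇r at z, so some w with Rzw has r; w=y, i.e. Rzy. By symmetry of the argument, Ryz.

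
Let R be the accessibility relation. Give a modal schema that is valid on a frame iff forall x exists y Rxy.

□s → ◇s

A defining formula is □s → ◇s (the D axiom).
Suppose □s→◇s is valid. At any x set V(s)=W. Then □s at x, so ◇s at x, so x has a successor.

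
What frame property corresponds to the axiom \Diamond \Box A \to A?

This is a form of the B axiom.
It corresponds to symmetry: \forall x \forall y (Rxy \to Ryx).

symmetry: \forall x \forall y (Rxy \to Ryx)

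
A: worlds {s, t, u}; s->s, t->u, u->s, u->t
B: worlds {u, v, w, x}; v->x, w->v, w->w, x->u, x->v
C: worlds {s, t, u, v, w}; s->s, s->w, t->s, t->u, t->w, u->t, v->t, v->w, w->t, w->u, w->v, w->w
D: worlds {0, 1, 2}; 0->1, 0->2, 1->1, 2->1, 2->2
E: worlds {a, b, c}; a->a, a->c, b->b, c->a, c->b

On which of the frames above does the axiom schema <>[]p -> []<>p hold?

D

This is the axiom for convergence; its first-order frame correspondent is forall x forall y forall z (Rxy & Rxz -> exists w (Ryw & Rzw)).
A: fails — Rus and Rut but s and t have no common successor.
B: fails — Rww and Rwv but w and v have no common successor.
C: fails — Rts and Rtu but s and u have no common successor.
D: ✓.
E: fails — Rcb and Rca but b and a have no common successor.
Valid on: D.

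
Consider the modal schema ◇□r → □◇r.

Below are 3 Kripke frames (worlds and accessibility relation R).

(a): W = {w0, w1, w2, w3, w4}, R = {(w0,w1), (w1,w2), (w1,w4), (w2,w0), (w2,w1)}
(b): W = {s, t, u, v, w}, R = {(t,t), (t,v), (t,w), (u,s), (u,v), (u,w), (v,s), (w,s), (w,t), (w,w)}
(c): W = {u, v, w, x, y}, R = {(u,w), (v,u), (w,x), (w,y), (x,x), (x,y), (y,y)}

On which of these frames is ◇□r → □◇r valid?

Frame correspondent (Sahlqvist): ∀x ∀y ∀z (Rxy ∧ Rxz → ∃w (Ryw ∧ Rzw)) — i.e. convergence.
(a): fails — Rw1w2 and Rw1w4 but w2 and w4 have no common successor.
(b): fails — Rtv and Rtt but v and t have no common successor.
(c): ✓.

(c)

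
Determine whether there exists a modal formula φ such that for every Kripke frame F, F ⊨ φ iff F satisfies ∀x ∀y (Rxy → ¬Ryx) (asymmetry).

Modal frame validity is preserved under surjective bounded morphisms.
The 4-cycle (worlds a,b,c,d with a→b→c→d→a) is asymmetric. Mapping every world to a single reflexive point • is a surjective bounded morphism, and the reflexive point is not asymmetric (R•• but asymmetry requires ¬R••).
So no modal formula (or set of formulas) defines exactly the asymmetric frames.

Not definable by any modal formula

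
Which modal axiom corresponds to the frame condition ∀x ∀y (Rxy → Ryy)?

The condition is shift-reflexivity. The T□ schema □(□q → q) defines it.
Suppose □(□q→q) is valid. Take Rxy and set V(q)={w : Ryw}. Then at y, □q holds; since □(□q→q) at x, □q→q at y, so q at y, i.e. Ryy.

□(□q → q)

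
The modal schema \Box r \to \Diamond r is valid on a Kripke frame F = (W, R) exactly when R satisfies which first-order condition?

Suppose □r→◇r is valid. At any x set V(r)=W. Then □r at x, so ◇r at x, so x has a successor.

seriality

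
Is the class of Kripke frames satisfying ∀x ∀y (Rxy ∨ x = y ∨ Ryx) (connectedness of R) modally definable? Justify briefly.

Any modally definable frame class is closed under disjoint unions.
Take 2 disjoint single-world reflexive frames: each is trivially connected, but their disjoint union has 2 worlds with no edge between distinct components, so it is not connected.
Hence connectedness of R is not modally definable.

Not modally definable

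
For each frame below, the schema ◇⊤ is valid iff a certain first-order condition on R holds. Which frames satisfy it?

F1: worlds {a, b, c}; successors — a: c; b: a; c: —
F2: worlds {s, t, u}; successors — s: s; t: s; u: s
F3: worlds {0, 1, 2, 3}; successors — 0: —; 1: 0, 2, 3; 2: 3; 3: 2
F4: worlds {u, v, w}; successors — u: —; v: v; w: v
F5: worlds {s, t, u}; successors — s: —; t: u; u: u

The schema corresponds to seriality: ∀x ∃y Rxy.
F1: fails — world c has no successor.
F2: satisfies the condition.
F3: fails — world 0 has no successor.
F4: fails — world u has no successor.
F5: fails — world s has no successor.

F2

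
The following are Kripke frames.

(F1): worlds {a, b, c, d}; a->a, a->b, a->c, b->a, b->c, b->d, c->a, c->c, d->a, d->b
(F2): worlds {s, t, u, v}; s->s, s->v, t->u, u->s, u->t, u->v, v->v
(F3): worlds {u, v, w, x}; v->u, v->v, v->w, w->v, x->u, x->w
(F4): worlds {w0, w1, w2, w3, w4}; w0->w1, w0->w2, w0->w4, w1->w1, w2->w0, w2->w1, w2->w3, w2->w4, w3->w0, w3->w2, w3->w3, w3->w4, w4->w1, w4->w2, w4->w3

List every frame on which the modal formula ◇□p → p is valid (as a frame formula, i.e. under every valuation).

none

The schema corresponds to a generalized confluence (Geach) condition: ∀x ∀y (xRy → ∃w (yRw ∧ x = w)).
(F1): fails — bRc but no w with cRw and b=w.
(F2): fails — sRv but no w with vRw and s=w.
(F3): fails — vRu but no t with uRt and v=t.
(F4): fails — w0Rw1 but no w with w1Rw and w0=w.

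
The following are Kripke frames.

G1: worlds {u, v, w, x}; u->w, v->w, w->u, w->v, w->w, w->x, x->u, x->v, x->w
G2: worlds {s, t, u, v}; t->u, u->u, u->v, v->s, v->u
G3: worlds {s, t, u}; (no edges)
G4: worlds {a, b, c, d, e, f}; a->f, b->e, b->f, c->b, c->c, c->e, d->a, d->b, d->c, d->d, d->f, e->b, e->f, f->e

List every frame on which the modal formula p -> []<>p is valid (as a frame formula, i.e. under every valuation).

This is the axiom for symmetry; its first-order frame correspondent is forall x forall y (Rxy -> Ryx).
G1: fails — Rxu but not Rux.
G2: fails — Rvs but not Rsv.
G3: satisfies the condition.
G4: fails — Rdc but not Rcd.
Valid on: G3.

G3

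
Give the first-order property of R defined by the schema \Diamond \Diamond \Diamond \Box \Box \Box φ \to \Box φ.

This is a Sahlqvist (Geach-type) schema ◇^3□^3φ → □^1◇^0φ.
Minimal-valuation argument: fix x; take any y with xR^3y and any z with xR^1z. Set V(φ) to the set of worlds R-reachable from y in exactly 3 steps. Then □^3φ holds at y, so the antecedent holds at x; validity forces ◇^0φ at z, giving a w with zR^0w and yR^3w.
First-order correspondent: \forall x \forall y \forall z ((x R^3 y \wedge xRz) \to \exists w (y R^3 w \wedge z = w)).

\forall x \forall y \forall z ((x R^3 y \wedge xRz) \to \exists w (y R^3 w \wedge z = w))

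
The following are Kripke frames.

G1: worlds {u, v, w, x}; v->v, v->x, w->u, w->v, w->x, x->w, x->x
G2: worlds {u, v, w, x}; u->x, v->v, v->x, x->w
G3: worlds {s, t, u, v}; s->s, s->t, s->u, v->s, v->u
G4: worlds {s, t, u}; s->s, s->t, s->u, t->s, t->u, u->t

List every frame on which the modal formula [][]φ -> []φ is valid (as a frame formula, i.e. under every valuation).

The schema corresponds to density: forall x forall y (Rxy -> exists z (Rxz & Rzy)).
G1: fails — Rwu but no z with Rwz and Rzu.
G2: fails — Rxw but no z with Rxz and Rzw.
G3: satisfies the condition.
G4: fails — Rut but no z with Ruz and Rzt.
Valid on: G3.

G3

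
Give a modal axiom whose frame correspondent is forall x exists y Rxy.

A defining formula is □s → ◇s (the D axiom).
Suppose □s→◇s is valid. At any x set V(s)=W. Then □s at x, so ◇s at x, so x has a successor.

□s → ◇s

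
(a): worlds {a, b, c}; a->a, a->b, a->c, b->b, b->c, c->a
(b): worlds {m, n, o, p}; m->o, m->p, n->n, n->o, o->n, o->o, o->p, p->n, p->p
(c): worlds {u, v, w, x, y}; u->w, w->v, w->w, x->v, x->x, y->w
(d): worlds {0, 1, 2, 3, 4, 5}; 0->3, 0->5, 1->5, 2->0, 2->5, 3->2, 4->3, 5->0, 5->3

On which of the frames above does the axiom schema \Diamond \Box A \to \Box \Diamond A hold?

(b)

This is the axiom for convergence; its first-order frame correspondent is \forall x \forall y \forall z (Rxy \wedge Rxz \to \exists w (Ryw \wedge Rzw)).
(a): fails — Rab and Rac but b and c have no common successor.
(b): ✓.
(c): fails — Rww and Rwv but w and v have no common successor.
(d): fails — R03 and R05 but 3 and 5 have no common successor.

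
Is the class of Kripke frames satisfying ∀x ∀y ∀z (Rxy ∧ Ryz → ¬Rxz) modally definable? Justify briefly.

Any modally definable frame class is closed under surjective bounded morphisms.
The 7-cycle (worlds w0,w1,w2,w3,w4,w5,w6 with w0→w1→w2→w3→w4→w5→w6→w0) is intransitive. Mapping every world to a single reflexive point • is a surjective bounded morphism; the reflexive point is not intransitive (R••∧R•• but R••).
Hence intransitivity is not modally definable.

Not definable by any modal formula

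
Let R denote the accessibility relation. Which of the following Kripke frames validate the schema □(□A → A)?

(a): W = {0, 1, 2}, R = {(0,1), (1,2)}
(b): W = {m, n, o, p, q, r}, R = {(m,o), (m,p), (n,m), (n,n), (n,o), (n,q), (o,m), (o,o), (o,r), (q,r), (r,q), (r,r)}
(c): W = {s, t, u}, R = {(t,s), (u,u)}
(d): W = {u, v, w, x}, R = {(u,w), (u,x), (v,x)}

This is the axiom for shift-reflexivity; its first-order frame correspondent is ∀x ∀y (Rxy → Ryy).
(a): fails — R12 but not R22.
(b): fails — Rom but not Rmm.
(c): fails — Rts but not Rss.
(d): fails — Rvx but not Rxx.

none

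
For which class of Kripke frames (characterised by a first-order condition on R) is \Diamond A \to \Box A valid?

partial functionality: \forall x \forall y \forall z (Rxy \wedge Rxz \to y = z)

This is the CD axiom.
Its frame correspondent is partial functionality — \forall x \forall y \forall z (Rxy \wedge Rxz \to y = z).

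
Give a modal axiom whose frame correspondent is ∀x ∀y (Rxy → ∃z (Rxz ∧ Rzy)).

A defining formula is □□r → □r (the C4 axiom).
Suppose □□r→□r is valid. Take Rxy and set V(r)={w : xR²w}. Then □□r at x, so □r at x, so r at y, i.e. ∃z(Rxz∧Rzy).

□□r → □r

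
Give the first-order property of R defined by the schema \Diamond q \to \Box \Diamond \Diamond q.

This is a Sahlqvist (Geach-type) schema ◇^1□^0q → □^1◇^2q.
Minimal-valuation argument: fix x; take any y with xR^1y and any z with xR^1z. Set V(q) to the set of worlds R-reachable from y in exactly 0 steps. Then □^0q holds at y, so the antecedent holds at x; validity forces ◇^2q at z, giving a w with zR^2w and yR^0w.
First-order correspondent: \forall x \forall y \forall z ((xRy \wedge xRz) \to \exists w (y = w \wedge z R^2 w)).

\forall x \forall y \forall z ((xRy \wedge xRz) \to \exists w (y = w \wedge z R^2 w))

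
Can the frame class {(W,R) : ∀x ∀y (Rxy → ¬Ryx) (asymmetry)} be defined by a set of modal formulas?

Any modally definable frame class is closed under surjective bounded morphisms.
The 5-cycle (worlds a,b,c,d,e with a→b→c→d→e→a) is asymmetric. Mapping every world to a single reflexive point • is a surjective bounded morphism, and the reflexive point is not asymmetric (R•• but asymmetry requires ¬R••).
So the class is not modally definable.

Not modally definable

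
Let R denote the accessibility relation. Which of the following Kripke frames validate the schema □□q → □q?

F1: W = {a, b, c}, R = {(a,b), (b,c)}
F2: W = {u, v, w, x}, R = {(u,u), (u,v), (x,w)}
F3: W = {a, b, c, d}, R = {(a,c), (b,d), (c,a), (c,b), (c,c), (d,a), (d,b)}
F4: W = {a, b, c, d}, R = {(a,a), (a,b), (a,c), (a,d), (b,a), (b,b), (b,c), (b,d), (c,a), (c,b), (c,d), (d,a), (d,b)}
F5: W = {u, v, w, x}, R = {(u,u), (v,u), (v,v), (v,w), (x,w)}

F4

The schema corresponds to density: ∀x ∀y (Rxy → ∃z (Rxz ∧ Rzy)).
F1: fails — Rab but no z with Raz and Rzb.
F2: fails — Rxw but no z with Rxz and Rzw.
F3: fails — Rdb but no z with Rdz and Rzb.
F4: satisfies the condition.
F5: fails — Rxw but no z with Rxz and Rzw.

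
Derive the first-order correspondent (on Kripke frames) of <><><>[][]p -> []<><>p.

forall x forall y forall z ((x R^3 y & xRz) -> exists w (y R^2 w & z R^2 w))

This is a Sahlqvist (Geach-type) schema ◇^3□^2p → □^1◇^2p.
Minimal-valuation argument: fix x; take any y with xR^3y and any z with xR^1z. Set V(p) to the set of worlds R-reachable from y in exactly 2 steps. Then □^2p holds at y, so the antecedent holds at x; validity forces ◇^2p at z, giving a w with zR^2w and yR^2w.
First-order correspondent: forall x forall y forall z ((x R^3 y & xRz) -> exists w (y R^2 w & z R^2 w)).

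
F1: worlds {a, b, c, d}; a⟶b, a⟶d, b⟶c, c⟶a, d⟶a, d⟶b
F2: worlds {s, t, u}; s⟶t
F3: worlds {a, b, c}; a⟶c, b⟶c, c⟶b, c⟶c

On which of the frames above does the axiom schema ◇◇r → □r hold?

Frame correspondent (Sahlqvist): ∀x ∀y ∀z ((xR²y ∧ xRz) → ∃w (y = w ∧ z = w)) — i.e. a generalized confluence (Geach) condition.
F1: fails — aR²a, aRb but a ≠ b.
F2: satisfies the condition.
F3: fails — aR²b, aRc but b ≠ c.

F2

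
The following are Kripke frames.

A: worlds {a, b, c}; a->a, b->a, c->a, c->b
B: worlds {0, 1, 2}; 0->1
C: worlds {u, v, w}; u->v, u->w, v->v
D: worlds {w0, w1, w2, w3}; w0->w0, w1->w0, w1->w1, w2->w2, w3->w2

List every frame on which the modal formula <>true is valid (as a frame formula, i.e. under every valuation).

A, D

This is the axiom for seriality; its first-order frame correspondent is forall x exists y Rxy.
A: ✓.
B: fails — world 1 has no successor.
C: fails — world w has no successor.
D: ✓.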